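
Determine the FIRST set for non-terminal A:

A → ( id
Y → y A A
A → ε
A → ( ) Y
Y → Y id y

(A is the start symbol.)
From A → ( id:
  - '(' is a terminal: add '(' and stop
From A → ε:
  - ε-production, so ε ∈ FIRST(A)
From A → ( ) Y:
  - '(' is a terminal: add '(' and stop

Collecting: FIRST(A) = { '(', ε }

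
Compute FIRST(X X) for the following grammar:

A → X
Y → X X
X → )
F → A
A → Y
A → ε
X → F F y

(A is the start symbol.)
{ ')', 'y' }

FIRST sets of the non-terminals involved (from the grammar, by fixed-point iteration):
  FIRST(X) = { ')', 'y' }

To compute FIRST(X X), process the symbols left to right:
Symbol X is a non-terminal. Add FIRST(X) \ {ε} = { ')', 'y' }
X is not nullable (ε ∉ FIRST(X)), so stop here.
FIRST(X X) = { ')', 'y' }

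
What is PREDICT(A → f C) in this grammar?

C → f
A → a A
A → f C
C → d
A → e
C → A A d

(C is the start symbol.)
PREDICT(A → f C) = (FIRST(RHS) \ {ε}) ∪ (FOLLOW(A) if ε ∈ FIRST(RHS), i.e. RHS ⇒* ε)
FIRST(f C) = { 'f' }
ε ∉ FIRST(f C), so FOLLOW(A) is not added.
PREDICT(A → f C) = { 'f' }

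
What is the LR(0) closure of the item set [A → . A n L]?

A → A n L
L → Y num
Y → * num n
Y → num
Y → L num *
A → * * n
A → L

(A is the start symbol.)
{ [A → . * * n], [A → . A n L], [A → . L], [L → . Y num], [Y → . * num n], [Y → . L num *], [Y → . num] }

To compute CLOSURE, for each item [A → α.Bβ] where B is a non-terminal, add [B → .γ] for all productions B → γ; repeat for the newly added items until nothing changes.

Start with: [A → . A n L]
  [A → . A n L] has the dot before A: add [A → . * * n], [A → . L]
  [A → . L] has the dot before L: add [L → . Y num]
  [L → . Y num] has the dot before Y: add [Y → . * num n], [Y → . num], [Y → . L num *]
No further items can be added.

CLOSURE = { [A → . * * n], [A → . A n L], [A → . L], [L → . Y num], [Y → . * num n], [Y → . L num *], [Y → . num] }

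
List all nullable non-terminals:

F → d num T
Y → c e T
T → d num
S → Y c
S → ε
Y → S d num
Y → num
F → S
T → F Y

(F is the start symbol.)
{ 'F', 'S' }

A non-terminal is nullable if it can derive ε (the empty string): either it has an ε-production, or it has a production whose right-hand side consists entirely of nullable non-terminals.

ε-productions: S → ε
So S is immediately nullable.
F → S: every symbol on the right is nullable, so F is nullable too.
No further non-terminal can be added: every production for the remaining non-terminals contains a terminal or a non-nullable non-terminal.
Nullable = { 'F', 'S' }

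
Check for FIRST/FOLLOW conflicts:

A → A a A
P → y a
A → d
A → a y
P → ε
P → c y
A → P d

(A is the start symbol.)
Nullable non-terminals: P.

P: nullable alternative(s) P → ε; FOLLOW(P) = { 'd' }
  P → y a: FIRST \ {ε} = { 'y' } — disjoint from FOLLOW(P)
  P → ε: FIRST \ {ε} = { } — this is the only nullable alternative, skip
  P → c y: FIRST \ {ε} = { 'c' } — disjoint from FOLLOW(P)

A has no nullable alternative, so no FIRST/FOLLOW check is needed there.

No FIRST/FOLLOW conflicts found.

Answer: No FIRST/FOLLOW conflicts.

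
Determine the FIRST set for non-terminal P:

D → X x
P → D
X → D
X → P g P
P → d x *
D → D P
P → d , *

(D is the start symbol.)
{ 'd' }

To compute FIRST(P), examine every production with P on the left-hand side, reading each right-hand side left to right until a non-nullable symbol is reached.

FIRST sets of the other non-terminals involved (by the same procedure, iterated to a fixed point):
  FIRST(D) = { 'd' }

From P → D:
  - D is a non-terminal: add FIRST(D) \ {ε} = { 'd' }
    D is not nullable, so stop
From P → d x *:
  - d is a terminal: add 'd' and stop
From P → d , *:
  - d is a terminal: add 'd' and stop

Collecting: FIRST(P) = { 'd' }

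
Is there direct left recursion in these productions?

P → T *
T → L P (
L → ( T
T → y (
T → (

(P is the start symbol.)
No direct left recursion

P → T *: starts with T
T → L P (: starts with L
L → ( T: starts with '('
T → y (: starts with y
T → (: starts with '('

No direct left recursion found.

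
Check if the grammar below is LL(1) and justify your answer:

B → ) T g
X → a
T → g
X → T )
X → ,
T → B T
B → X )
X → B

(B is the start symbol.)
No. Predict set conflict for B: { ')' }

A grammar is LL(1) if for each non-terminal N with multiple productions, the predict sets of those productions are pairwise disjoint, where PREDICT(N → α) = (FIRST(α) \ {ε}) ∪ (FOLLOW(N) if α ⇒* ε).

Relevant sets:
  FIRST(X) = { ')', ',', 'a', 'g' }
  FIRST(T) = { ')', ',', 'a', 'g' }
  FIRST(B) = { ')', ',', 'a', 'g' }

For B:
  PREDICT(B → ')' T g) = { ')' }
  PREDICT(B → X ')') = { ')', ',', 'a', 'g' }
For X:
  PREDICT(X → a) = { 'a' }
  PREDICT(X → T ')') = { ')', ',', 'a', 'g' }
  PREDICT(X → ',') = { ',' }
  PREDICT(X → B) = { ')', ',', 'a', 'g' }
For T:
  PREDICT(T → g) = { 'g' }
  PREDICT(T → B T) = { ')', ',', 'a', 'g' }

Conflict found: Predict set conflict for B: { ')' }
The grammar is NOT LL(1).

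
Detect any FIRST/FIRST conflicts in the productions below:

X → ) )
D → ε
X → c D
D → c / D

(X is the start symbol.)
No FIRST/FIRST conflicts.

Productions for X:
  X → ) ): FIRST = { ')' }
  X → c D: FIRST = { 'c' }
Productions for D:
  D → ε: FIRST = { ε }
  D → c / D: FIRST = { 'c' }

All alternatives of each non-terminal have pairwise disjoint FIRST sets.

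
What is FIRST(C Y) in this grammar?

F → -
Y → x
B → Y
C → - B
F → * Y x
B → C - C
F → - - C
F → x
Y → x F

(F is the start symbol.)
{ '-' }

FIRST sets of the non-terminals involved (from the grammar, by fixed-point iteration):
  FIRST(C) = { '-' }

To compute FIRST(C Y), process the symbols left to right:
Symbol C is a non-terminal. Add FIRST(C) \ {ε} = { '-' }
C is not nullable (ε ∉ FIRST(C)), so stop here.
FIRST(C Y) = { '-' }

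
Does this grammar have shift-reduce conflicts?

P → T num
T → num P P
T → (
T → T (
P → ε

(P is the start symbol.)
Yes — I0: [P → .] vs [T → . (]; I4: [P → .] vs [T → . (]; I5: [P → .] vs [T → . (]

A shift-reduce conflict occurs when an LR(0) state has both:
  - a complete (reduce) item [A → α .] (dot at the end), and
  - a shift item [B → β . c γ] (dot before a terminal).

Augment with P' → P and build the canonical LR(0) collection (I0 = CLOSURE({[P' → . P]}), then GOTO on every symbol after a dot until no new states appear). It has 9 states:
  I0: { [P → . T num], [P → .], [P' → . P], [T → . (], [T → . T (], [T → . num P P] }  — shift, reduce
  I1: { [T → ( .] }  — reduce
  I2: { [P' → P .] }  — accept
  I3: { [P → T . num], [T → T . (] }  — shift
  I4: { [P → . T num], [P → .], [T → . (], [T → . T (], [T → . num P P], [T → num . P P] }  — shift, reduce
  I5: { [P → . T num], [P → .], [T → . (], [T → . T (], [T → . num P P], [T → num P . P] }  — shift, reduce
  I6: { [T → num P P .] }  — reduce
  I7: { [T → T ( .] }  — reduce
  I8: { [P → T num .] }  — reduce

I0 contains reduce item [P → .] and shift items [T → . (], [T → . num P P] — shift-reduce conflict.
I4 contains reduce item [P → .] and shift items [T → . (], [T → . num P P] — shift-reduce conflict.
I5 contains reduce item [P → .] and shift items [T → . (], [T → . num P P] — shift-reduce conflict.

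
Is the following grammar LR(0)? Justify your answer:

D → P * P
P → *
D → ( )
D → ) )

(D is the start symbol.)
Augment with D' → D and build the canonical LR(0) collection (I0 = CLOSURE({[D' → . D]}), then GOTO on every symbol after a dot until no new states appear). It has 10 states:
  I0: { [D → . ( )], [D → . ) )], [D → . P * P], [D' → . D], [P → . *] }  — shift
  I1: { [D → ( . )] }  — shift
  I2: { [D → ) . )] }  — shift
  I3: { [P → * .] }  — reduce
  I4: { [D' → D .] }  — accept
  I5: { [D → P . * P] }  — shift
  I6: { [D → P * . P], [P → . *] }  — shift
  I7: { [D → P * P .] }  — reduce
  I8: { [D → ) ) .] }  — reduce
  I9: { [D → ( ) .] }  — reduce

Every state is either a pure shift/goto state or contains exactly one complete item and nothing to shift — no conflicts. The grammar is LR(0).

Answer: Yes, the grammar is LR(0)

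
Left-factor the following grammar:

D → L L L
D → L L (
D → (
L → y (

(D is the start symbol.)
Left-factoring transforms A → αβ₁ | αβ₂ into A → αA' and A' → β₁ | β₂
(α is the longest common prefix among the alternatives). Repeat until
no nonterminal has two alternatives with a common prefix.

Round 1: D has alternatives sharing prefix 'L L'. Introduce D': D → L L D'
  Add: D' → L
  Add: D' → (

No remaining common prefixes — done.

Resulting grammar:
D → L L D'
D' → L
D' → (
D → (
L → y (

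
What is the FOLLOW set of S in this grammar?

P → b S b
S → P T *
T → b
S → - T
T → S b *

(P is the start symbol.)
In P → b S b: S is followed by b, add FIRST(b) \ {ε} = { 'b' }
In T → S b *: S is followed by b '*', add FIRST(b '*') \ {ε} = { 'b' }

Taking the union: FOLLOW(S) = { 'b' }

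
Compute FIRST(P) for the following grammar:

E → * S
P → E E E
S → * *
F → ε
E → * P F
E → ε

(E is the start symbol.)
{ '*', ε }

To compute FIRST(P), examine every production with P on the left-hand side, reading each right-hand side left to right until a non-nullable symbol is reached.

FIRST sets of the other non-terminals involved (by the same procedure, iterated to a fixed point):
  FIRST(E) = { '*', ε }

From P → E E E:
  - E is a non-terminal: add FIRST(E) \ {ε} = { '*' }
    E is nullable, so continue to the next symbol
  - E is a non-terminal: add FIRST(E) \ {ε} = { '*' }
    E is nullable, so continue to the next symbol
  - E is a non-terminal: add FIRST(E) \ {ε} = { '*' }
    E is nullable and nothing follows, so the whole right-hand side can vanish: ε ∈ FIRST(P)

Collecting: FIRST(P) = { '*', ε }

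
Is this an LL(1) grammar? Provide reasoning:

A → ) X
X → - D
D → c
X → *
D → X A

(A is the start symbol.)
A grammar is LL(1) if for each non-terminal N with multiple productions, the predict sets of those productions are pairwise disjoint, where PREDICT(N → α) = (FIRST(α) \ {ε}) ∪ (FOLLOW(N) if α ⇒* ε).

Relevant sets:
  FIRST(X) = { '*', '-' }

For X:
  PREDICT(X → '-' D) = { '-' }
  PREDICT(X → '*') = { '*' }
For D:
  PREDICT(D → c) = { 'c' }
  PREDICT(D → X A) = { '*', '-' }
A has a single production, so nothing to check there.

All predict sets are disjoint. The grammar IS LL(1).

Answer: Yes, the grammar is LL(1).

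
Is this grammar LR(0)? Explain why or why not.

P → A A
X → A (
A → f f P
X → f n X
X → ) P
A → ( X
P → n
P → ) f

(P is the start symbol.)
Augment with P' → P and build the canonical LR(0) collection (I0 = CLOSURE({[P' → . P]}), then GOTO on every symbol after a dot until no new states appear). It has 19 states:
  I0: { [A → . ( X], [A → . f f P], [P → . ) f], [P → . A A], [P → . n], [P' → . P] }  — shift
  I1: { [A → ( . X], [A → . ( X], [A → . f f P], [X → . ) P], [X → . A (], [X → . f n X] }  — shift
  I2: { [P → ) . f] }  — shift
  I3: { [A → . ( X], [A → . f f P], [P → A . A] }  — shift
  I4: { [P' → P .] }  — accept
  I5: { [A → f . f P] }  — shift
  I6: { [P → n .] }  — reduce
  I7: { [A → . ( X], [A → . f f P], [A → f f . P], [P → . ) f], [P → . A A], [P → . n] }  — shift
  I8: { [A → f f P .] }  — reduce
  I9: { [P → A A .] }  — reduce
  I10: { [P → ) f .] }  — reduce
  I11: { [A → . ( X], [A → . f f P], [P → . ) f], [P → . A A], [P → . n], [X → ) . P] }  — shift
  I12: { [X → A . (] }  — shift
  I13: { [A → ( X .] }  — reduce
  I14: { [A → f . f P], [X → f . n X] }  — shift
  I15: { [A → . ( X], [A → . f f P], [X → . ) P], [X → . A (], [X → . f n X], [X → f n . X] }  — shift
  I16: { [X → f n X .] }  — reduce
  I17: { [X → A ( .] }  — reduce
  I18: { [X → ) P .] }  — reduce

Every state is either a pure shift/goto state or contains exactly one complete item and nothing to shift — no conflicts. The grammar is LR(0).

Answer: Yes, the grammar is LR(0)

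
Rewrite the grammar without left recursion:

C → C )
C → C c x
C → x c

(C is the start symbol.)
C is directly left-recursive. The standard transformation for
  A → A α₁ | ... | A α_m | β₁ | ... | β_n
is
  A  → β₁ A' | ... | β_n A'
  A' → α₁ A' | ... | α_m A' | ε

C → x c becomes C → x c C'
C → C ) becomes C' → ) C'
C → C c x becomes C' → c x C'
Add C' → ε

Resulting grammar:
C → x c C'
C' → ) C'
C' → c x C'
C' → ε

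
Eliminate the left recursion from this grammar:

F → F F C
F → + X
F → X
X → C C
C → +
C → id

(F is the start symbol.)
F → + X F'
F → X F'
F' → F C F'
F' → ε
X → C C
C → +
C → id

F is directly left-recursive. The standard transformation for
  A → A α₁ | ... | A α_m | β₁ | ... | β_n
is
  A  → β₁ A' | ... | β_n A'
  A' → α₁ A' | ... | α_m A' | ε

F → + X becomes F → + X F'
F → X becomes F → X F'
F → F F C becomes F' → F C F'
Add F' → ε

Productions for other non-terminals are unchanged:
  X → C C
  C → +
  C → id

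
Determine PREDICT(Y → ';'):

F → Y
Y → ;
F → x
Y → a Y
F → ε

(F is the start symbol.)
{ ';' }

PREDICT(Y → ';') = (FIRST(RHS) \ {ε}) ∪ (FOLLOW(Y) if ε ∈ FIRST(RHS), i.e. RHS ⇒* ε)
FIRST(';') = { ';' }
ε ∉ FIRST(';'), so FOLLOW(Y) is not added.
PREDICT(Y → ';') = { ';' }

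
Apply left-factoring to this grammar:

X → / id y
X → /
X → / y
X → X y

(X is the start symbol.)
Left-factoring transforms A → αβ₁ | αβ₂ into A → αA' and A' → β₁ | β₂
(α is the longest common prefix among the alternatives). Repeat until
no nonterminal has two alternatives with a common prefix.

Round 1: X has alternatives sharing prefix '/'. Introduce X': X → / X'
  Add: X' → id y
  Add: X' → ε
  Add: X' → y

No remaining common prefixes — done.

Resulting grammar:
X → / X'
X' → id y
X' → ε
X' → y
X → X y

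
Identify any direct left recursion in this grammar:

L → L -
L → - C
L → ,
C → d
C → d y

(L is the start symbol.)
L → L -: LEFT RECURSIVE (starts with L)
L → - C: starts with '-'
L → ,: starts with ','
C → d: starts with d
C → d y: starts with d

The grammar has direct left recursion on: L.

Answer: Yes, L is left-recursive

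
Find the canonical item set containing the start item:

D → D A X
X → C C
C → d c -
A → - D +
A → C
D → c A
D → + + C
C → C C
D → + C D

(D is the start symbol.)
First, augment the grammar with D' → D
I₀ = CLOSURE({ [D' → . D] }):
  [D' → . D] has the dot before D: add [D → . D A X], [D → . c A], [D → . + + C], [D → . + C D]
No further items can be added.

I₀ = { [D → . + + C], [D → . + C D], [D → . D A X], [D → . c A], [D' → . D] }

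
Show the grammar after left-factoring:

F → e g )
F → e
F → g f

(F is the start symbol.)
F → e F'
F' → g )
F' → ε
F → g f

Left-factoring transforms A → αβ₁ | αβ₂ into A → αA' and A' → β₁ | β₂
(α is the longest common prefix among the alternatives). Repeat until
no nonterminal has two alternatives with a common prefix.

Round 1: F has alternatives sharing prefix 'e'. Introduce F': F → e F'
  Add: F' → g )
  Add: F' → ε

No remaining common prefixes — done.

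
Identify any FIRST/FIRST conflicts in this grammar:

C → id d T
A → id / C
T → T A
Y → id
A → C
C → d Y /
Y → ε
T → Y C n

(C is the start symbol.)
A FIRST/FIRST conflict occurs when two productions N → α and N → β for the same non-terminal have FIRST(α) ∩ FIRST(β) ≠ ∅ (with ε ∈ FIRST of a nullable right-hand side, so two nullable alternatives also conflict).

FIRST sets of the non-terminals at (or reachable through a nullable prefix from) the front of some alternative:
  FIRST(C) = { 'd', 'id' }
  FIRST(T) = { 'd', 'id' }
  FIRST(Y) = { 'id', ε }

Productions for C:
  C → id d T: FIRST = { 'id' }
  C → d Y /: FIRST = { 'd' }
Productions for A:
  A → id / C: FIRST = { 'id' }
  A → C: FIRST = { 'd', 'id' }
Productions for T:
  T → T A: FIRST = { 'd', 'id' }
  T → Y C n: FIRST = { 'd', 'id' }
Productions for Y:
  Y → id: FIRST = { 'id' }
  Y → ε: FIRST = { ε }

Conflict for A: A → id / C and A → C
  Overlap: { 'id' }
Conflict for T: T → T A and T → Y C n
  Overlap: { 'd', 'id' }

Answer: Yes. A → id '/' C / A → C on { 'id' }; T → T A / T → Y C n on { 'd', 'id' }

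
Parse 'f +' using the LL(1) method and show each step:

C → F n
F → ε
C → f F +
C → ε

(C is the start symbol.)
Stack is shown with the top on the left.

Stack    Input  Action
----------------------
C $      f + $  output C → f F +
f F + $  f + $  match 'f'
F + $    + $    output F → ε
+ $      + $    match '+'
$        $      accept

The string is accepted.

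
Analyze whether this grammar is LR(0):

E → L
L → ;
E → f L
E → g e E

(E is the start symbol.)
A grammar is LR(0) if no state in the canonical LR(0) collection has:
  - both a shift item (dot before a terminal) and a complete item (shift-reduce conflict), or
  - two or more complete items (reduce-reduce conflict; the accept item [E' → E .] counts as a complete item here).

Augment with E' → E and build the canonical LR(0) collection (I0 = CLOSURE({[E' → . E]}), then GOTO on every symbol after a dot until no new states appear). It has 9 states:
  I0: { [E → . L], [E → . f L], [E → . g e E], [E' → . E], [L → . ;] }  — shift
  I1: { [L → ; .] }  — reduce
  I2: { [E' → E .] }  — accept
  I3: { [E → L .] }  — reduce
  I4: { [E → f . L], [L → . ;] }  — shift
  I5: { [E → g . e E] }  — shift
  I6: { [E → . L], [E → . f L], [E → . g e E], [E → g e . E], [L → . ;] }  — shift
  I7: { [E → g e E .] }  — reduce
  I8: { [E → f L .] }  — reduce

Every state is either a pure shift/goto state or contains exactly one complete item and nothing to shift — no conflicts. The grammar is LR(0).

Answer: Yes, the grammar is LR(0)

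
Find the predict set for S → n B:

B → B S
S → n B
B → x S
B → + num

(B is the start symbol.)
{ 'n' }

PREDICT(S → n B) = (FIRST(RHS) \ {ε}) ∪ (FOLLOW(S) if ε ∈ FIRST(RHS), i.e. RHS ⇒* ε)
FIRST(n B) = { 'n' }
ε ∉ FIRST(n B), so FOLLOW(S) is not added.
PREDICT(S → n B) = { 'n' }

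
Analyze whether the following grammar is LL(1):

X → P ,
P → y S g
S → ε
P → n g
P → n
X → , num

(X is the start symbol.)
Relevant sets:
  FIRST(P) = { 'n', 'y' }

For X:
  PREDICT(X → P ',') = { 'n', 'y' }
  PREDICT(X → ',' num) = { ',' }
For P:
  PREDICT(P → y S g) = { 'y' }
  PREDICT(P → n g) = { 'n' }
  PREDICT(P → n) = { 'n' }
S has a single production, so nothing to check there.

Conflict found: Predict set conflict for P: { 'n' }
The grammar is NOT LL(1).

Answer: No. Predict set conflict for P: { 'n' }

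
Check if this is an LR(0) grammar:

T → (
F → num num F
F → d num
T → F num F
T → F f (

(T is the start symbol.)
Yes, the grammar is LR(0)

A grammar is LR(0) if no state in the canonical LR(0) collection has:
  - both a shift item (dot before a terminal) and a complete item (shift-reduce conflict), or
  - two or more complete items (reduce-reduce conflict; the accept item [T' → T .] counts as a complete item here).

Augment with T' → T and build the canonical LR(0) collection (I0 = CLOSURE({[T' → . T]}), then GOTO on every symbol after a dot until no new states appear). It has 13 states:
  I0: { [F → . d num], [F → . num num F], [T → . (], [T → . F f (], [T → . F num F], [T' → . T] }  — shift
  I1: { [T → ( .] }  — reduce
  I2: { [T → F . f (], [T → F . num F] }  — shift
  I3: { [T' → T .] }  — accept
  I4: { [F → d . num] }  — shift
  I5: { [F → num . num F] }  — shift
  I6: { [F → . d num], [F → . num num F], [F → num num . F] }  — shift
  I7: { [F → num num F .] }  — reduce
  I8: { [F → d num .] }  — reduce
  I9: { [T → F f . (] }  — shift
  I10: { [F → . d num], [F → . num num F], [T → F num . F] }  — shift
  I11: { [T → F num F .] }  — reduce
  I12: { [T → F f ( .] }  — reduce

Every state is either a pure shift/goto state or contains exactly one complete item and nothing to shift — no conflicts. The grammar is LR(0).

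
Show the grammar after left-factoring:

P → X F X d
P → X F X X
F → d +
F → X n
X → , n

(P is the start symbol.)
Left-factoring transforms A → αβ₁ | αβ₂ into A → αA' and A' → β₁ | β₂
(α is the longest common prefix among the alternatives). Repeat until
no nonterminal has two alternatives with a common prefix.

Round 1: P has alternatives sharing prefix 'X F X'. Introduce P': P → X F X P'
  Add: P' → d
  Add: P' → X

No remaining common prefixes — done.

Resulting grammar:
P → X F X P'
P' → d
P' → X
F → d +
F → X n
X → , n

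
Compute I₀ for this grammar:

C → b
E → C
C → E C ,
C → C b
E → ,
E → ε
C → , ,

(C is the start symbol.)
{ [C → . , ,], [C → . C b], [C → . E C ,], [C → . b], [C' → . C], [E → . ,], [E → . C], [E → .] }

First, augment the grammar with C' → C
I₀ = CLOSURE({ [C' → . C] }):
  [C' → . C] has the dot before C: add [C → . b], [C → . E C ,], [C → . C b], [C → . , ,]
  [C → . E C ,] has the dot before E: add [E → . C], [E → . ,], [E → .]
No further items can be added.

I₀ = { [C → . , ,], [C → . C b], [C → . E C ,], [C → . b], [C' → . C], [E → . ,], [E → . C], [E → .] }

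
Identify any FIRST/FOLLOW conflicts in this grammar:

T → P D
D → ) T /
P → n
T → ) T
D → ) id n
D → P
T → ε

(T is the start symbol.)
Nullable non-terminals: T.
FIRST sets used below: FIRST(P) = { 'n' }

T: nullable alternative(s) T → ε; FOLLOW(T) = { $, '/' }
  T → P D: FIRST \ {ε} = { 'n' } — disjoint from FOLLOW(T)
  T → ) T: FIRST \ {ε} = { ')' } — disjoint from FOLLOW(T)
  T → ε: FIRST \ {ε} = { } — this is the only nullable alternative, skip

D, P have no nullable alternative, so no FIRST/FOLLOW check is needed there.

No FIRST/FOLLOW conflicts found.

Answer: No FIRST/FOLLOW conflicts.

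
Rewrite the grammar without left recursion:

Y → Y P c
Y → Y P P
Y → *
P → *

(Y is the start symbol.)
Y → * Y'
Y' → P c Y'
Y' → P P Y'
Y' → ε
P → *

Y is directly left-recursive. The standard transformation for
  A → A α₁ | ... | A α_m | β₁ | ... | β_n
is
  A  → β₁ A' | ... | β_n A'
  A' → α₁ A' | ... | α_m A' | ε

Y → * becomes Y → * Y'
Y → Y P c becomes Y' → P c Y'
Y → Y P P becomes Y' → P P Y'
Add Y' → ε

Productions for other non-terminals are unchanged:
  P → *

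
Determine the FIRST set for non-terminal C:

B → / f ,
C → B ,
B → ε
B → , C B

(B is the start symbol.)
{ ',', '/' }

FIRST sets of the other non-terminals involved (by the same procedure, iterated to a fixed point):
  FIRST(B) = { ',', '/', ε }

From C → B ,:
  - B is a non-terminal: add FIRST(B) \ {ε} = { ',', '/' }
    B is nullable, so continue to the next symbol
  - ',' is a terminal: add ',' and stop

Collecting: FIRST(C) = { ',', '/' }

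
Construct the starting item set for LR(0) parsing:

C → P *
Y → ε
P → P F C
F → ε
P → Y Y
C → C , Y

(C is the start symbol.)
First, augment the grammar with C' → C
I₀ = CLOSURE({ [C' → . C] }):
  [C' → . C] has the dot before C: add [C → . P *], [C → . C , Y]
  [C → . P *] has the dot before P: add [P → . P F C], [P → . Y Y]
  [P → . Y Y] has the dot before Y: add [Y → .]
No further items can be added.

I₀ = { [C → . C , Y], [C → . P *], [C' → . C], [P → . P F C], [P → . Y Y], [Y → .] }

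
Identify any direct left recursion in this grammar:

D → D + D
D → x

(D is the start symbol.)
Yes, D is left-recursive

D → D + D: LEFT RECURSIVE (starts with D)
D → x: starts with x

The grammar has direct left recursion on: D.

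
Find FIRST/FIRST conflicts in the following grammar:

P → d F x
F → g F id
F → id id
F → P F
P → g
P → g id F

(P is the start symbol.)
Yes. P → g / P → g id F on { 'g' }; F → g F id / F → P F on { 'g' }

A FIRST/FIRST conflict occurs when two productions N → α and N → β for the same non-terminal have FIRST(α) ∩ FIRST(β) ≠ ∅ (with ε ∈ FIRST of a nullable right-hand side, so two nullable alternatives also conflict).

FIRST sets of the non-terminals at (or reachable through a nullable prefix from) the front of some alternative:
  FIRST(P) = { 'd', 'g' }

Productions for P:
  P → d F x: FIRST = { 'd' }
  P → g: FIRST = { 'g' }
  P → g id F: FIRST = { 'g' }
Productions for F:
  F → g F id: FIRST = { 'g' }
  F → id id: FIRST = { 'id' }
  F → P F: FIRST = { 'd', 'g' }

Conflict for P: P → g and P → g id F
  Overlap: { 'g' }
Conflict for F: F → g F id and F → P F
  Overlap: { 'g' }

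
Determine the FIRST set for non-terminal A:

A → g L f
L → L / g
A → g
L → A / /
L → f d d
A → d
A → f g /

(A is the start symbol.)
To compute FIRST(A), examine every production with A on the left-hand side, reading each right-hand side left to right until a non-nullable symbol is reached.

From A → g L f:
  - g is a terminal: add 'g' and stop
From A → g:
  - g is a terminal: add 'g' and stop
From A → d:
  - d is a terminal: add 'd' and stop
From A → f g /:
  - f is a terminal: add 'f' and stop

Collecting: FIRST(A) = { 'd', 'f', 'g' }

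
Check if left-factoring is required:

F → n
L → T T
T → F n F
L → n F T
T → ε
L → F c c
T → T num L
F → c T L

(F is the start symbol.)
Left-factoring is needed when two productions for the same non-terminal
share a common prefix on the right-hand side.

Productions for F:
  F → n
  F → c T L
Productions for L:
  L → T T
  L → n F T
  L → F c c
Productions for T:
  T → F n F
  T → ε
  T → T num L

No common prefixes found.

Answer: No, left-factoring is not needed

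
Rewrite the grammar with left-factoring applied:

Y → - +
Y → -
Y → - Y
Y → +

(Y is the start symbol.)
Y → - Y'
Y' → +
Y' → ε
Y' → Y
Y → +

Left-factoring transforms A → αβ₁ | αβ₂ into A → αA' and A' → β₁ | β₂
(α is the longest common prefix among the alternatives). Repeat until
no nonterminal has two alternatives with a common prefix.

Round 1: Y has alternatives sharing prefix '-'. Introduce Y': Y → - Y'
  Add: Y' → +
  Add: Y' → ε
  Add: Y' → Y

No remaining common prefixes — done.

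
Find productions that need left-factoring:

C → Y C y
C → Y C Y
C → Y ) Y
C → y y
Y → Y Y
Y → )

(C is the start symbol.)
Yes, C has productions with common prefix 'Y'

Left-factoring is needed when two productions for the same non-terminal
share a common prefix on the right-hand side.

Productions for C:
  C → Y C y
  C → Y C Y
  C → Y ) Y
  C → y y
Productions for Y:
  Y → Y Y
  Y → )

Found common prefix 'Y' in productions for C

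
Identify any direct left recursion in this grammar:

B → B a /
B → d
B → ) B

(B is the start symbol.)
B → B a /: LEFT RECURSIVE (starts with B)
B → d: starts with d
B → ) B: starts with ')'

The grammar has direct left recursion on: B.

Answer: Yes, B is left-recursive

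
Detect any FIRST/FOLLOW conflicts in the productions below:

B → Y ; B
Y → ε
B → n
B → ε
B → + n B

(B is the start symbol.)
A FIRST/FOLLOW conflict occurs when a non-terminal N has a nullable alternative N → β (β ⇒* ε) and another alternative N → α with FIRST(α) ∩ FOLLOW(N) ≠ ∅: on such a lookahead the parser cannot decide between expanding α and letting N vanish via β.

Nullable non-terminals: B, Y.
FIRST sets used below: FIRST(Y) = { ε }

B: nullable alternative(s) B → ε; FOLLOW(B) = { $ }
  B → Y ; B: FIRST \ {ε} = { ';' } — disjoint from FOLLOW(B)
  B → n: FIRST \ {ε} = { 'n' } — disjoint from FOLLOW(B)
  B → ε: FIRST \ {ε} = { } — this is the only nullable alternative, skip
  B → + n B: FIRST \ {ε} = { '+' } — disjoint from FOLLOW(B)
Y has a nullable alternative but only one production, so nothing to check.

No FIRST/FOLLOW conflicts found.

Answer: No FIRST/FOLLOW conflicts.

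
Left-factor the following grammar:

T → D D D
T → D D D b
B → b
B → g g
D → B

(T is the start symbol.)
T → D D D T'
T' → ε
T' → b
B → b
B → g g
D → B

Left-factoring transforms A → αβ₁ | αβ₂ into A → αA' and A' → β₁ | β₂
(α is the longest common prefix among the alternatives). Repeat until
no nonterminal has two alternatives with a common prefix.

Round 1: T has alternatives sharing prefix 'D D D'. Introduce T': T → D D D T'
  Add: T' → ε
  Add: T' → b

No remaining common prefixes — done.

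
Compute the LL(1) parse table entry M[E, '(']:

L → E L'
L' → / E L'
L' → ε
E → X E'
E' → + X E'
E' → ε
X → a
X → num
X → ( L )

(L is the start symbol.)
To find M[E, '('], we find productions for E where '(' is in the predict set (PREDICT(N → α) = (FIRST(α) \ {ε}) ∪ (FOLLOW(N) if α ⇒* ε)).

Relevant sets:
  FIRST(X) = { '(', 'a', 'num' }

E → X E': PREDICT = { '(', 'a', 'num' }
  '(' is in predict set, so this production goes in M[E, '(']

M[E, '('] = E → X E'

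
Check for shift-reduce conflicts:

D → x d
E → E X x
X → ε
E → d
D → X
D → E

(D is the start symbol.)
Yes — I0: [X → .] vs [D → . x d]

A shift-reduce conflict occurs when an LR(0) state has both:
  - a complete (reduce) item [A → α .] (dot at the end), and
  - a shift item [B → β . c γ] (dot before a terminal).

Augment with D' → D and build the canonical LR(0) collection (I0 = CLOSURE({[D' → . D]}), then GOTO on every symbol after a dot until no new states appear). It has 9 states:
  I0: { [D → . E], [D → . X], [D → . x d], [D' → . D], [E → . E X x], [E → . d], [X → .] }  — shift, reduce
  I1: { [D' → D .] }  — accept
  I2: { [D → E .], [E → E . X x], [X → .] }  — 2 reduces
  I3: { [D → X .] }  — reduce
  I4: { [E → d .] }  — reduce
  I5: { [D → x . d] }  — shift
  I6: { [D → x d .] }  — reduce
  I7: { [E → E X . x] }  — shift
  I8: { [E → E X x .] }  — reduce

I0 contains reduce item [X → .] and shift items [D → . x d], [E → . d] — shift-reduce conflict.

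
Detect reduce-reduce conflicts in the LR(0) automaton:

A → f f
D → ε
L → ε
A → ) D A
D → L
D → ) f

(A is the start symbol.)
Augment with A' → A and build the canonical LR(0) collection (I0 = CLOSURE({[A' → . A]}), then GOTO on every symbol after a dot until no new states appear). It has 10 states:
  I0: { [A → . ) D A], [A → . f f], [A' → . A] }  — shift
  I1: { [A → ) . D A], [D → . ) f], [D → . L], [D → .], [L → .] }  — shift, 2 reduces
  I2: { [A' → A .] }  — accept
  I3: { [A → f . f] }  — shift
  I4: { [A → f f .] }  — reduce
  I5: { [D → ) . f] }  — shift
  I6: { [A → ) D . A], [A → . ) D A], [A → . f f] }  — shift
  I7: { [D → L .] }  — reduce
  I8: { [A → ) D A .] }  — reduce
  I9: { [D → ) f .] }  — reduce

I1 contains complete items [D → .], [L → .] — reduce-reduce conflict.

Answer: Yes — I1: [D → .] vs [L → .]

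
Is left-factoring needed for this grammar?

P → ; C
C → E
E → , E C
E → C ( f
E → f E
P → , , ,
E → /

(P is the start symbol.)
Left-factoring is needed when two productions for the same non-terminal
share a common prefix on the right-hand side.

Productions for P:
  P → ; C
  P → , , ,
Productions for E:
  E → , E C
  E → C ( f
  E → f E
  E → /

No common prefixes found.

Answer: No, left-factoring is not needed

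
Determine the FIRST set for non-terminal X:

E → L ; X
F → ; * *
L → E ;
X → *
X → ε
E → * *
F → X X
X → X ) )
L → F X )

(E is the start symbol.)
To compute FIRST(X), examine every production with X on the left-hand side, reading each right-hand side left to right until a non-nullable symbol is reached.

From X → *:
  - '*' is a terminal: add '*' and stop
From X → ε:
  - ε-production, so ε ∈ FIRST(X)
From X → X ) ):
  - X is the symbol being defined: contributes nothing new
    X is nullable, so continue to the next symbol
  - ')' is a terminal: add ')' and stop

Collecting: FIRST(X) = { ')', '*', ε }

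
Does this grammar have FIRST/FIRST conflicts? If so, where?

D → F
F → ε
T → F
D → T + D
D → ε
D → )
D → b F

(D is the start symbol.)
FIRST sets of the non-terminals at (or reachable through a nullable prefix from) the front of some alternative:
  FIRST(F) = { ε }
  FIRST(T) = { ε }

Productions for D:
  D → F: FIRST = { ε }
  D → T + D: FIRST = { '+' }
  D → ε: FIRST = { ε }
  D → ): FIRST = { ')' }
  D → b F: FIRST = { 'b' }
F, T have only one production, so no FIRST/FIRST conflict is possible there.

Conflict for D: D → F and D → ε
  Overlap: { ε }

Answer: Yes. D → F / D → ε on { ε }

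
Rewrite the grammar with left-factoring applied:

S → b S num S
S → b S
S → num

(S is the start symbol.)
Left-factoring transforms A → αβ₁ | αβ₂ into A → αA' and A' → β₁ | β₂
(α is the longest common prefix among the alternatives). Repeat until
no nonterminal has two alternatives with a common prefix.

Round 1: S has alternatives sharing prefix 'b S'. Introduce S': S → b S S'
  Add: S' → num S
  Add: S' → ε

No remaining common prefixes — done.

Resulting grammar:
S → b S S'
S' → num S
S' → ε
S → num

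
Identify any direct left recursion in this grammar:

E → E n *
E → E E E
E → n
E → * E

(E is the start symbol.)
Yes, E is left-recursive

E → E n *: LEFT RECURSIVE (starts with E)
E → E E E: LEFT RECURSIVE (starts with E)
E → n: starts with n
E → * E: starts with '*'

The grammar has direct left recursion on: E.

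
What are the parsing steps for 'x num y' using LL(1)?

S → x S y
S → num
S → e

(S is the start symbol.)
Stack is shown with the top on the left.

Stack    Input      Action
--------------------------
S $      x num y $  output S → x S y
x S y $  x num y $  match 'x'
S y $    num y $    output S → num
num y $  num y $    match 'num'
y $      y $        match 'y'
$        $          accept

The string is accepted.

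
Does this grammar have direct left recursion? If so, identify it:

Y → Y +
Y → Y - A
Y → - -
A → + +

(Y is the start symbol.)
Direct left recursion occurs when N → N α for some non-terminal N (the right-hand side begins with the left-hand side itself).

Y → Y +: LEFT RECURSIVE (starts with Y)
Y → Y - A: LEFT RECURSIVE (starts with Y)
Y → - -: starts with '-'
A → + +: starts with '+'

The grammar has direct left recursion on: Y.

Answer: Yes, Y is left-recursive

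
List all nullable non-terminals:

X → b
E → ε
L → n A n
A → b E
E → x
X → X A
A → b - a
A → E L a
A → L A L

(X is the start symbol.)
{ 'E' }

ε-productions: E → ε
So E is immediately nullable.
No further non-terminal can be added: every production for the remaining non-terminals contains a terminal or a non-nullable non-terminal.
Nullable = { 'E' }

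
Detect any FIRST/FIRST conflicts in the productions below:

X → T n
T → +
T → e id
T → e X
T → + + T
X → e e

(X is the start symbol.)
Yes. X → T n / X → e e on { 'e' }; T → '+' / T → '+' '+' T on { '+' }; T → e id / T → e X on { 'e' }

FIRST sets of the non-terminals at (or reachable through a nullable prefix from) the front of some alternative:
  FIRST(T) = { '+', 'e' }

Productions for X:
  X → T n: FIRST = { '+', 'e' }
  X → e e: FIRST = { 'e' }
Productions for T:
  T → +: FIRST = { '+' }
  T → e id: FIRST = { 'e' }
  T → e X: FIRST = { 'e' }
  T → + + T: FIRST = { '+' }

Conflict for X: X → T n and X → e e
  Overlap: { 'e' }
Conflict for T: T → + and T → + + T
  Overlap: { '+' }
Conflict for T: T → e id and T → e X
  Overlap: { 'e' }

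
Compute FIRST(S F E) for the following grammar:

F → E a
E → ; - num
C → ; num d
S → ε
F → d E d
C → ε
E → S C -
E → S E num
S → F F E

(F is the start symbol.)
{ '-', ';', 'd' }

FIRST sets of the non-terminals involved (from the grammar, by fixed-point iteration):
  FIRST(S) = { '-', ';', 'd', ε }
  FIRST(F) = { '-', ';', 'd' }

To compute FIRST(S F E), process the symbols left to right:
Symbol S is a non-terminal. Add FIRST(S) \ {ε} = { '-', ';', 'd' }
S is nullable (ε ∈ FIRST(S)), continue to the next symbol.
Symbol F is a non-terminal. Add FIRST(F) \ {ε} = { '-', ';', 'd' }
F is not nullable (ε ∉ FIRST(F)), so stop here.
FIRST(S F E) = { '-', ';', 'd' }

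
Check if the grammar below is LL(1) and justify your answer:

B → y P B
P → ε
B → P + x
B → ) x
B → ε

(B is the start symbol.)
Yes, the grammar is LL(1).

A grammar is LL(1) if for each non-terminal N with multiple productions, the predict sets of those productions are pairwise disjoint, where PREDICT(N → α) = (FIRST(α) \ {ε}) ∪ (FOLLOW(N) if α ⇒* ε).

Relevant sets:
  FIRST(P) = { ε }
  FOLLOW(B) = { $ }

For B:
  PREDICT(B → y P B) = { 'y' }
  PREDICT(B → P '+' x) = { '+' }
  PREDICT(B → ')' x) = { ')' }
  PREDICT(B → ε) = { $ }
P has a single production, so nothing to check there.

All predict sets are disjoint. The grammar IS LL(1).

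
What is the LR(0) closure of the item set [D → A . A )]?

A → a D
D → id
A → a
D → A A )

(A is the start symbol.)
{ [A → . a D], [A → . a], [D → A . A )] }

Start with: [D → A . A )]
  [D → A . A )] has the dot before A: add [A → . a D], [A → . a]
No further items can be added.

CLOSURE = { [A → . a D], [A → . a], [D → A . A )] }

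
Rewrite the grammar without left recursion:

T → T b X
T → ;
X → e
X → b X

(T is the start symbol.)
T → ; T'
T' → b X T'
T' → ε
X → e
X → b X

T is directly left-recursive. The standard transformation for
  A → A α₁ | ... | A α_m | β₁ | ... | β_n
is
  A  → β₁ A' | ... | β_n A'
  A' → α₁ A' | ... | α_m A' | ε

T → ; becomes T → ; T'
T → T b X becomes T' → b X T'
Add T' → ε

Productions for other non-terminals are unchanged:
  X → e
  X → b X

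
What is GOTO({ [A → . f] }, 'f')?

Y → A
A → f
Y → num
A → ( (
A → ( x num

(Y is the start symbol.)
{ [A → f .] }

GOTO(I, 'f') = CLOSURE({ [A → αX.β] : [A → α.Xβ] ∈ I, X = 'f' })

Items with dot before 'f', with the dot advanced:
  [A → . f] → [A → f .]
Closure adds nothing (no advanced item has the dot before a non-terminal).

GOTO = { [A → f .] }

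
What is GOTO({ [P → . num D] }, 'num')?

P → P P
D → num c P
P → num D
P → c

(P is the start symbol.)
{ [D → . num c P], [P → num . D] }

GOTO(I, 'num') = CLOSURE({ [A → αX.β] : [A → α.Xβ] ∈ I, X = 'num' })

Items with dot before 'num', with the dot advanced:
  [P → . num D] → [P → num . D]
Closure of the advanced items:
  [P → num . D] has the dot before D: add [D → . num c P]

GOTO = { [D → . num c P], [P → num . D] }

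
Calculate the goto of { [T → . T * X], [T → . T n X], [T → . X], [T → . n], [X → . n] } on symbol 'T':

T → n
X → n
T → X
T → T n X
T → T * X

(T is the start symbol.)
GOTO(I, 'T') = CLOSURE({ [A → αX.β] : [A → α.Xβ] ∈ I, X = 'T' })

Items with dot before 'T', with the dot advanced:
  [T → . T * X] → [T → T . * X]
  [T → . T n X] → [T → T . n X]
Closure adds nothing (no advanced item has the dot before a non-terminal).

GOTO = { [T → T . * X], [T → T . n X] }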